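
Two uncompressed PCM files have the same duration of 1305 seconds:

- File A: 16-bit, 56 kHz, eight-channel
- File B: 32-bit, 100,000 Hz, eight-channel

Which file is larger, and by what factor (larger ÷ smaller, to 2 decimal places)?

File A: 56,000 × 2 × 8 = 896,000 bytes/s.
File B: 100,000 × 4 × 8 = 3,200,000 bytes/s.
File B is larger; ratio = 4,176,000,000 / 1,169,280,000 = 3.57.

File B, by a factor of 3.57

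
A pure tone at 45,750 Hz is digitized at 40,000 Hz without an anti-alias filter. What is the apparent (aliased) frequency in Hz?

5,750 Hz

Nyquist = 40,000/2 = 20,000 Hz; 45,750 Hz exceeds it.
Alias = |45,750 − 1×40,000| = |45,750 − 40,000| = 5,750 Hz.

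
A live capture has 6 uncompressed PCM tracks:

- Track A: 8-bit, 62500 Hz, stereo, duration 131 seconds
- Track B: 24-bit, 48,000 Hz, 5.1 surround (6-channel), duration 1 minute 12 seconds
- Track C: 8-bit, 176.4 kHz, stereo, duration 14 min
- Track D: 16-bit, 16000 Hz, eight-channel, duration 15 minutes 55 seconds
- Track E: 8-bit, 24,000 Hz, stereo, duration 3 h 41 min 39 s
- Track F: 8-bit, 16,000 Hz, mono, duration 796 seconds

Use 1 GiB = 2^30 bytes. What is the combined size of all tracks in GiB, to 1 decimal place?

Track A: 62,500 × 131 × 1 × 2 = 16,375,000 bytes.
Track B: 1 minute 12 seconds = 72 s; 48,000 × 72 × 3 × 6 = 62,208,000 bytes.
Track C: 14 min = 840 s; 176,400 × 840 × 1 × 2 = 296,352,000 bytes.
Track D: 15 minutes 55 seconds = 955 s; 16,000 × 955 × 2 × 8 = 244,480,000 bytes.
Track E: 3 h 41 min 39 s = 13,299 s; 24,000 × 13,299 × 1 × 2 = 638,352,000 bytes.
Track F: 16,000 × 796 × 1 × 1 = 12,736,000 bytes.
Total = 1,270,503,000 bytes = 1.2 GiB.

1.2 GiB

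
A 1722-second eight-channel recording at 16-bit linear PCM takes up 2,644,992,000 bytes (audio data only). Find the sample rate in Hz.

96,000 Hz

Bytes = sample_rate × seconds × bytes_per_sample × channels.
sample_rate = 2,644,992,000 / (1,722 × 2 × 8) = 2,644,992,000 / 27,552 = 96,000 Hz.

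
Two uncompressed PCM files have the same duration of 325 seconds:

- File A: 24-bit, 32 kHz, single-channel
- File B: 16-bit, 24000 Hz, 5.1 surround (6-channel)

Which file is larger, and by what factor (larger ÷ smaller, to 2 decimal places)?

File A: 32,000 × 3 × 1 = 96,000 bytes/s.
File B: 24,000 × 2 × 6 = 288,000 bytes/s.
File B is larger; ratio = 93,600,000 / 31,200,000 = 3.00.

File B, by a factor of 3.00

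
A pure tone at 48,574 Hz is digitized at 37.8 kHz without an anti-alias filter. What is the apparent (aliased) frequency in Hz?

10,774 Hz

Nyquist = 37,800/2 = 18,900 Hz; 48,574 Hz exceeds it.
Alias = |48,574 − 1×37,800| = |48,574 − 37,800| = 10,774 Hz.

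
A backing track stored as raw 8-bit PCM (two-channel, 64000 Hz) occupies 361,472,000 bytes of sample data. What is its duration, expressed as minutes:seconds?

Byte rate = 64,000 × 1 × 2 = 128,000 bytes/s.
Duration = 361,472,000 / 128,000 = 2,824 s.
2,824 s = 47:04.

47:04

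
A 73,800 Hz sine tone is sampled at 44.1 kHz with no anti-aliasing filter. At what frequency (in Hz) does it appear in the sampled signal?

14,400 Hz

Nyquist = 44,100/2 = 22,050 Hz; 73,800 Hz exceeds it.
Alias = |73,800 − 2×44,100| = |73,800 − 88,200| = 14,400 Hz.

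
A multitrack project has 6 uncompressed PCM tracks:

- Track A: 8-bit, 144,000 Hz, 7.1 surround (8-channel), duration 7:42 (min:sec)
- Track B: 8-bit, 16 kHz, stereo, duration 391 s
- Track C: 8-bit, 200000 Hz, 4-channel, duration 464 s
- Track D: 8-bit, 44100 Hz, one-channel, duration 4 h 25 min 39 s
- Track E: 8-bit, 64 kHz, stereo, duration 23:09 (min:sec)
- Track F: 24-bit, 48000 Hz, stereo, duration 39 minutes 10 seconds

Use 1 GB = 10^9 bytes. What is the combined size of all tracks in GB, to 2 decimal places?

2.47 GB

Track A: 7:42 (min:sec) = 462 s; 144,000 × 462 × 1 × 8 = 532,224,000 bytes.
Track B: 16,000 × 391 × 1 × 2 = 12,512,000 bytes.
Track C: 200,000 × 464 × 1 × 4 = 371,200,000 bytes.
Track D: 4 h 25 min 39 s = 15,939 s; 44,100 × 15,939 × 1 × 1 = 702,909,900 bytes.
Track E: 23:09 (min:sec) = 1,389 s; 64,000 × 1,389 × 1 × 2 = 177,792,000 bytes.
Track F: 39 minutes 10 seconds = 2,350 s; 48,000 × 2,350 × 3 × 2 = 676,800,000 bytes.
Total = 2,473,437,900 bytes = 2.47 GB.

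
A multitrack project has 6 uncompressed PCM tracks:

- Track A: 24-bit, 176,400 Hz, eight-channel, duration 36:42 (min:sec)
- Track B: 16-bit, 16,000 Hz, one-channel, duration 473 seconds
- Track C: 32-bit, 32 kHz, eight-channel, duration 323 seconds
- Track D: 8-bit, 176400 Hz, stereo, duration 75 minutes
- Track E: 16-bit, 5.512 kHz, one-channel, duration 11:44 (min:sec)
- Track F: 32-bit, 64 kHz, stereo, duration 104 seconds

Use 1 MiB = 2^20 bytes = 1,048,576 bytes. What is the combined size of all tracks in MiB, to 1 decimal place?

10792.6 MiB

Track A: 36:42 (min:sec) = 2,202 s; 176,400 × 2,202 × 3 × 8 = 9,322,387,200 bytes.
Track B: 16,000 × 473 × 2 × 1 = 15,136,000 bytes.
Track C: 32,000 × 323 × 4 × 8 = 330,752,000 bytes.
Track D: 75 minutes = 4,500 s; 176,400 × 4,500 × 1 × 2 = 1,587,600,000 bytes.
Track E: 11:44 (min:sec) = 704 s; 5,512 × 704 × 2 × 1 = 7,760,896 bytes.
Track F: 64,000 × 104 × 4 × 2 = 53,248,000 bytes.
Total = 11,316,884,096 bytes = 10792.6 MiB.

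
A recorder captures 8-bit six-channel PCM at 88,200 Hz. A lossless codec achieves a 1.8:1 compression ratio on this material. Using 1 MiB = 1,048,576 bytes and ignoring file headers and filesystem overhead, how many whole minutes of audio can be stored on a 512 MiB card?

Uncompressed byte rate = 88,200 × 1 × 6 = 529,200 bytes/s.
After 1.8:1 compression, effective rate ≈ 294000 bytes/s.
Capacity = 512 × 1,048,576 = 536,870,912 bytes.
536,870,912 / effective rate ≈ 1826.09 s → 30 minutes.

30 minutes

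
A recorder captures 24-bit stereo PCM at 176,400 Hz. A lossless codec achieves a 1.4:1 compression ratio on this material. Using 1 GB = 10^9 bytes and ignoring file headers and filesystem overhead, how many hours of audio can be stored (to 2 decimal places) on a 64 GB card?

Uncompressed byte rate = 176,400 × 3 × 2 = 1,058,400 bytes/s.
After 1.4:1 compression, effective rate ≈ 756000 bytes/s.
Capacity = 64 × 1,000,000,000 = 64,000,000,000 bytes.
64,000,000,000 / effective rate ≈ 84656.08 s → 23.52 hours.

23.52 hours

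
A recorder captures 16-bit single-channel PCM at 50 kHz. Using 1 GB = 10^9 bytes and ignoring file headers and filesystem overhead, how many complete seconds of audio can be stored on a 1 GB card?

Uncompressed byte rate = 50,000 × 2 × 1 = 100,000 bytes/s.
Capacity = 1 × 1,000,000,000 = 1,000,000,000 bytes.
1,000,000,000 / 100,000 ≈ 10000 s → 10,000 seconds.

10,000 seconds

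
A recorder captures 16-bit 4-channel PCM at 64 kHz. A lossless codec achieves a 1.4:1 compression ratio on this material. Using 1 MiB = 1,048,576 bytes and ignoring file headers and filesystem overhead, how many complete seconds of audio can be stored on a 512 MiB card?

Uncompressed byte rate = 64,000 × 2 × 4 = 512,000 bytes/s.
After 1.4:1 compression, effective rate ≈ 365714.29 bytes/s.
Capacity = 512 × 1,048,576 = 536,870,912 bytes.
536,870,912 / effective rate ≈ 1468.01 s → 1,468 seconds.

1,468 seconds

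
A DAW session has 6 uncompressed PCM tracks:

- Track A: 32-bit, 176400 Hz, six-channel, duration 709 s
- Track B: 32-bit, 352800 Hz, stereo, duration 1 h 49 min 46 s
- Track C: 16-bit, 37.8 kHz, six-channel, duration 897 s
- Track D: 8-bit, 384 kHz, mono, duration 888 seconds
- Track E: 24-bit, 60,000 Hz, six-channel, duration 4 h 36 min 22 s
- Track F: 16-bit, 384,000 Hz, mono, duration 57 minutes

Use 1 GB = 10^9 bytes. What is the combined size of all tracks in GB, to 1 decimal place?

Track A: 176,400 × 709 × 4 × 6 = 3,001,622,400 bytes.
Track B: 1 h 49 min 46 s = 6,586 s; 352,800 × 6,586 × 4 × 2 = 18,588,326,400 bytes.
Track C: 37,800 × 897 × 2 × 6 = 406,879,200 bytes.
Track D: 384,000 × 888 × 1 × 1 = 340,992,000 bytes.
Track E: 4 h 36 min 22 s = 16,582 s; 60,000 × 16,582 × 3 × 6 = 17,908,560,000 bytes.
Track F: 57 minutes = 3,420 s; 384,000 × 3,420 × 2 × 1 = 2,626,560,000 bytes.
Total = 42,872,940,000 bytes = 42.9 GB.

42.9 GB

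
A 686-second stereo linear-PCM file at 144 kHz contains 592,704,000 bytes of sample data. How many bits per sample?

Bytes per sample = 592,704,000 / (144,000 × 686 × 2) = 592,704,000 / 197,568,000 = 3.
Bit depth = 3 × 8 = 24 bits.

24 bits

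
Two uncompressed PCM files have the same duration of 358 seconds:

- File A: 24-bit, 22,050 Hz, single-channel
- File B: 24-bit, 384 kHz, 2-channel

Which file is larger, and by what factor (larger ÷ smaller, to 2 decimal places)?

File B, by a factor of 34.83

File A: 22,050 × 3 × 1 = 66,150 bytes/s.
File B: 384,000 × 3 × 2 = 2,304,000 bytes/s.
File B is larger; ratio = 824,832,000 / 23,681,700 = 34.83.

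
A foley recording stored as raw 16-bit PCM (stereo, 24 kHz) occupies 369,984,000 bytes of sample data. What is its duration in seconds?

3,854 seconds

Byte rate = 24,000 × 2 × 2 = 96,000 bytes/s.
Duration = 369,984,000 / 96,000 = 3,854 s.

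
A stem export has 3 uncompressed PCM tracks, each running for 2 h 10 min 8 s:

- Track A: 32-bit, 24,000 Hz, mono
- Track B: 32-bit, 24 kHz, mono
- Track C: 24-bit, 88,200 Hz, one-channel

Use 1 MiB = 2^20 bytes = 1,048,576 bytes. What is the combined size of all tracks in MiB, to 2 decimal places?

3399.98 MiB

2 h 10 min 8 s = 7,808 s.
Track A: 24,000 × 7,808 × 4 × 1 = 749,568,000 bytes.
Track B: 24,000 × 7,808 × 4 × 1 = 749,568,000 bytes.
Track C: 88,200 × 7,808 × 3 × 1 = 2,065,996,800 bytes.
Total = 3,565,132,800 bytes = 3399.98 MiB.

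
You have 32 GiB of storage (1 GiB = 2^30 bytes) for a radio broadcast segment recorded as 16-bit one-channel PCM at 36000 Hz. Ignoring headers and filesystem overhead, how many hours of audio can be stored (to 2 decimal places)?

132.56 hours

Uncompressed byte rate = 36,000 × 2 × 1 = 72,000 bytes/s.
Capacity = 32 × 1,073,741,824 = 34,359,738,368 bytes.
34,359,738,368 / 72,000 ≈ 477218.59 s → 132.56 hours.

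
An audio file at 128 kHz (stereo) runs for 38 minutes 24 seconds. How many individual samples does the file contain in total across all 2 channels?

589,824,000 samples

38 minutes 24 seconds = 2,304 s.
128,000 × 2,304 s × 2 ch = 589,824,000 samples.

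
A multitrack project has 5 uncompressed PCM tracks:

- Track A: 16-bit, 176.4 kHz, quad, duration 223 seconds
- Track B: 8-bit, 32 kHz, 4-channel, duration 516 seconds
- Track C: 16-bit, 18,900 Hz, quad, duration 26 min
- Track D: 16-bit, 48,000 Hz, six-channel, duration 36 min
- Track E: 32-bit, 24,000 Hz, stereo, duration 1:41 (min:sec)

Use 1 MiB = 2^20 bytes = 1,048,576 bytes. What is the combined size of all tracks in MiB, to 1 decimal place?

Track A: 176,400 × 223 × 2 × 4 = 314,697,600 bytes.
Track B: 32,000 × 516 × 1 × 4 = 66,048,000 bytes.
Track C: 26 min = 1,560 s; 18,900 × 1,560 × 2 × 4 = 235,872,000 bytes.
Track D: 36 min = 2,160 s; 48,000 × 2,160 × 2 × 6 = 1,244,160,000 bytes.
Track E: 1:41 (min:sec) = 101 s; 24,000 × 101 × 4 × 2 = 19,392,000 bytes.
Total = 1,880,169,600 bytes = 1793.1 MiB.

1793.1 MiB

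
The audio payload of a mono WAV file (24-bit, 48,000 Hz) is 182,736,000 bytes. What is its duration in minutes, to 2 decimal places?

Byte rate = 48,000 × 3 × 1 = 144,000 bytes/s.
Duration = 182,736,000 / 144,000 = 1,269 s.
1,269 s / 60 = 21.15 minutes.

21.15 minutes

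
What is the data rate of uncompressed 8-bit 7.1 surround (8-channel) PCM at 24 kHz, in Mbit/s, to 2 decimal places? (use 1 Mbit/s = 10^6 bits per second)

Bit rate = 24,000 × 8 × 8 = 1,536,000 bits/s.
= 1.54 Mbit/s.

1.54 Mbit/s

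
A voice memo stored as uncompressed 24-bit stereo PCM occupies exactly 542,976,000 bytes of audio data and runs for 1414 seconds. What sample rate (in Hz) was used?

64,000 Hz

Bytes = sample_rate × seconds × bytes_per_sample × channels.
sample_rate = 542,976,000 / (1,414 × 3 × 2) = 542,976,000 / 8,484 = 64,000 Hz.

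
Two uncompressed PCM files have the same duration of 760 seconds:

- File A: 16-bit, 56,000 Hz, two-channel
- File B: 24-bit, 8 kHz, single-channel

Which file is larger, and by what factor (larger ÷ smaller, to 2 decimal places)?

File A, by a factor of 9.33

File A: 56,000 × 2 × 2 = 224,000 bytes/s.
File B: 8,000 × 3 × 1 = 24,000 bytes/s.
File A is larger; ratio = 170,240,000 / 18,240,000 = 9.33.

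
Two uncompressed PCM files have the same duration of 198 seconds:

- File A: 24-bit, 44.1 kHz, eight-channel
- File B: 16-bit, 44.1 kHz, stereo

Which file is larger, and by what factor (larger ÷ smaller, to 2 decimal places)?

File A, by a factor of 6.00

File A: 44,100 × 3 × 8 = 1,058,400 bytes/s.
File B: 44,100 × 2 × 2 = 176,400 bytes/s.
File A is larger; ratio = 209,563,200 / 34,927,200 = 6.00.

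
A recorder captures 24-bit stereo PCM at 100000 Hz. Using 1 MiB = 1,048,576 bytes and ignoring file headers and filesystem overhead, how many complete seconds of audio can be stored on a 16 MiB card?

Uncompressed byte rate = 100,000 × 3 × 2 = 600,000 bytes/s.
Capacity = 16 × 1,048,576 = 16,777,216 bytes.
16,777,216 / 600,000 ≈ 27.96 s → 27 seconds.

27 seconds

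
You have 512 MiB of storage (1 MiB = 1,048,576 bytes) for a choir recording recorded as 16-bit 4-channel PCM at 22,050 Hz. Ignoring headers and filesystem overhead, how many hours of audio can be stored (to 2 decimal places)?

0.85 hours

Uncompressed byte rate = 22,050 × 2 × 4 = 176,400 bytes/s.
Capacity = 512 × 1,048,576 = 536,870,912 bytes.
536,870,912 / 176,400 ≈ 3043.49 s → 0.85 hours.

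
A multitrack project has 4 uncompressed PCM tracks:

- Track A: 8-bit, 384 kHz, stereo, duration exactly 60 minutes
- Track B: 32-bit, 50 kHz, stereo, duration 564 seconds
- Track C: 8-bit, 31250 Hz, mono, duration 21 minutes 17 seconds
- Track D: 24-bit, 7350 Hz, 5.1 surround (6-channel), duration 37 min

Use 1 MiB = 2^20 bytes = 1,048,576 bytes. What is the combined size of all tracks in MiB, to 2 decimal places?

3170.03 MiB

Track A: exactly 60 minutes = 3,600 s; 384,000 × 3,600 × 1 × 2 = 2,764,800,000 bytes.
Track B: 50,000 × 564 × 4 × 2 = 225,600,000 bytes.
Track C: 21 minutes 17 seconds = 1,277 s; 31,250 × 1,277 × 1 × 1 = 39,906,250 bytes.
Track D: 37 min = 2,220 s; 7,350 × 2,220 × 3 × 6 = 293,706,000 bytes.
Total = 3,324,012,250 bytes = 3170.03 MiB.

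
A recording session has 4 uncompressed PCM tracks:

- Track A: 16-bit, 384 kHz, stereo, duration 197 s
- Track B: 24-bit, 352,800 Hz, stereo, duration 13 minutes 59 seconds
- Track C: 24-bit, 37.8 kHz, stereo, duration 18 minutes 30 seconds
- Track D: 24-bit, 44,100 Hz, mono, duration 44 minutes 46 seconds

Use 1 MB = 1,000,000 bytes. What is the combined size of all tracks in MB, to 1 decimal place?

2685.7 MB

Track A: 384,000 × 197 × 2 × 2 = 302,592,000 bytes.
Track B: 13 minutes 59 seconds = 839 s; 352,800 × 839 × 3 × 2 = 1,775,995,200 bytes.
Track C: 18 minutes 30 seconds = 1,110 s; 37,800 × 1,110 × 3 × 2 = 251,748,000 bytes.
Track D: 44 minutes 46 seconds = 2,686 s; 44,100 × 2,686 × 3 × 1 = 355,357,800 bytes.
Total = 2,685,693,000 bytes = 2685.7 MB.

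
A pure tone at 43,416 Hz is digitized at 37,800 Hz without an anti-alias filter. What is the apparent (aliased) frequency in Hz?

Nyquist = 37,800/2 = 18,900 Hz; 43,416 Hz exceeds it.
Alias = |43,416 − 1×37,800| = |43,416 − 37,800| = 5,616 Hz.

5,616 Hz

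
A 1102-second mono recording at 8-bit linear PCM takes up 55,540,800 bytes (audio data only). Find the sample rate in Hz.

Bytes = sample_rate × seconds × bytes_per_sample × channels.
sample_rate = 55,540,800 / (1,102 × 1 × 1) = 55,540,800 / 1,102 = 50,400 Hz.

50,400 Hz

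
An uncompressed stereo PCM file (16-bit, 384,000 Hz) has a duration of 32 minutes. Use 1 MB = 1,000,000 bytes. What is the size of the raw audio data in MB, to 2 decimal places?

Duration = 32 minutes = 1,920 s.
Bytes = 384,000 samples/s × 1,920 s × 2 bytes/sample × 2 ch = 2,949,120,000 bytes.
2,949,120,000 / 1,000,000 = 2949.12 MB.

2949.12 MB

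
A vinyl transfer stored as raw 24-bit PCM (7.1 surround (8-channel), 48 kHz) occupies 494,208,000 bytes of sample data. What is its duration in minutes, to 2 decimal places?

Byte rate = 48,000 × 3 × 8 = 1,152,000 bytes/s.
Duration = 494,208,000 / 1,152,000 = 429 s.
429 s / 60 = 7.15 minutes.

7.15 minutes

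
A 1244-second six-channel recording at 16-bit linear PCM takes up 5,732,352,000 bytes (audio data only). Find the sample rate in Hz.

384,000 Hz

Bytes = sample_rate × seconds × bytes_per_sample × channels.
sample_rate = 5,732,352,000 / (1,244 × 2 × 6) = 5,732,352,000 / 14,928 = 384,000 Hz.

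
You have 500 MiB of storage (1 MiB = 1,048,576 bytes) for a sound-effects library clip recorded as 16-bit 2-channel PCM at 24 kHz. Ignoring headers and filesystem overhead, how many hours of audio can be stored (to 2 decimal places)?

Uncompressed byte rate = 24,000 × 2 × 2 = 96,000 bytes/s.
Capacity = 500 × 1,048,576 = 524,288,000 bytes.
524,288,000 / 96,000 ≈ 5461.33 s → 1.52 hours.

1.52 hours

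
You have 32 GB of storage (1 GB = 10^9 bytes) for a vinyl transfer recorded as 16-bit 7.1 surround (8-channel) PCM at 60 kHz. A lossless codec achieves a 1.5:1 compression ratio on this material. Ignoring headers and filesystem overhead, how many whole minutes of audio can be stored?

833 minutes

Uncompressed byte rate = 60,000 × 2 × 8 = 960,000 bytes/s.
After 1.5:1 compression, effective rate ≈ 640000 bytes/s.
Capacity = 32 × 1,000,000,000 = 32,000,000,000 bytes.
32,000,000,000 / effective rate ≈ 50000 s → 833 minutes.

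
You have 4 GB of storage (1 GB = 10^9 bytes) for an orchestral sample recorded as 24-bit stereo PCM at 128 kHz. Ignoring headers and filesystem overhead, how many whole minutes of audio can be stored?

86 minutes

Uncompressed byte rate = 128,000 × 3 × 2 = 768,000 bytes/s.
Capacity = 4 × 1,000,000,000 = 4,000,000,000 bytes.
4,000,000,000 / 768,000 ≈ 5208.33 s → 86 minutes.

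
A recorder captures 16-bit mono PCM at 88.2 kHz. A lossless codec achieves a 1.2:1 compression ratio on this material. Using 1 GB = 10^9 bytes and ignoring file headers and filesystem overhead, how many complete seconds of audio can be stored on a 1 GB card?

Uncompressed byte rate = 88,200 × 2 × 1 = 176,400 bytes/s.
After 1.2:1 compression, effective rate ≈ 147000 bytes/s.
Capacity = 1 × 1,000,000,000 = 1,000,000,000 bytes.
1,000,000,000 / effective rate ≈ 6802.72 s → 6,802 seconds.

6,802 seconds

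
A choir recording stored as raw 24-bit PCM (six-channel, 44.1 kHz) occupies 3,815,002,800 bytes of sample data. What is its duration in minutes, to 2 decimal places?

80.10 minutes

Byte rate = 44,100 × 3 × 6 = 793,800 bytes/s.
Duration = 3,815,002,800 / 793,800 = 4,806 s.
4,806 s / 60 = 80.10 minutes.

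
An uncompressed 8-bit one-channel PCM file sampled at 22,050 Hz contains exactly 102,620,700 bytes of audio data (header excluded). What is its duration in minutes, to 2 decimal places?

Byte rate = 22,050 × 1 × 1 = 22,050 bytes/s.
Duration = 102,620,700 / 22,050 = 4,654 s.
4,654 s / 60 = 77.57 minutes.

77.57 minutes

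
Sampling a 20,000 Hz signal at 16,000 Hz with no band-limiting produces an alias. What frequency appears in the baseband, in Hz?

4,000 Hz

Nyquist = 16,000/2 = 8,000 Hz; 20,000 Hz exceeds it.
Alias = |20,000 − 1×16,000| = |20,000 − 16,000| = 4,000 Hz.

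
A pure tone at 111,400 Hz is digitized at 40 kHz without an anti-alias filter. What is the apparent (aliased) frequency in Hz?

8,600 Hz

Nyquist = 40,000/2 = 20,000 Hz; 111,400 Hz exceeds it.
Alias = |111,400 − 3×40,000| = |111,400 − 120,000| = 8,600 Hz.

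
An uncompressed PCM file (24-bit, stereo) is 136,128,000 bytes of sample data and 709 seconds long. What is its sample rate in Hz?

Bytes = sample_rate × seconds × bytes_per_sample × channels.
sample_rate = 136,128,000 / (709 × 3 × 2) = 136,128,000 / 4,254 = 32,000 Hz.

32,000 Hz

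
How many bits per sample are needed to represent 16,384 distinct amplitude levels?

14 bits

log2(16,384) = 14.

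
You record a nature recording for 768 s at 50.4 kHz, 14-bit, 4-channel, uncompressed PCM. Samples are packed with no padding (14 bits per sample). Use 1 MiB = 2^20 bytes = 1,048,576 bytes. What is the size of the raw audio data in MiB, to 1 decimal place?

Bits = 50,400 × 768 × 14 × 4 = 2,167,603,200 bits = 270,950,400 bytes.
270,950,400 / 1,048,576 = 258.4 MiB.

258.4 MiB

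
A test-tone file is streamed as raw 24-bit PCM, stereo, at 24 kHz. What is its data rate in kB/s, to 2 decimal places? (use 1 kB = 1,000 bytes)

144.00 kB/s

Bit rate = 24,000 × 24 × 2 = 1,152,000 bits/s.
1,152,000 / 8 = 144,000 B/s = 144.00 kB/s.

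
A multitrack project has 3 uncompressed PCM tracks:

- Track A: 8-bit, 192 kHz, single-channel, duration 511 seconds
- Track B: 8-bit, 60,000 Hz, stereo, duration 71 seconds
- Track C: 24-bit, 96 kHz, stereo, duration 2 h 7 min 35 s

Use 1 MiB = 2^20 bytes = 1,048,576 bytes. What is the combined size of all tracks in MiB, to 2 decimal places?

Track A: 192,000 × 511 × 1 × 1 = 98,112,000 bytes.
Track B: 60,000 × 71 × 1 × 2 = 8,520,000 bytes.
Track C: 2 h 7 min 35 s = 7,655 s; 96,000 × 7,655 × 3 × 2 = 4,409,280,000 bytes.
Total = 4,515,912,000 bytes = 4306.71 MiB.

4306.71 MiB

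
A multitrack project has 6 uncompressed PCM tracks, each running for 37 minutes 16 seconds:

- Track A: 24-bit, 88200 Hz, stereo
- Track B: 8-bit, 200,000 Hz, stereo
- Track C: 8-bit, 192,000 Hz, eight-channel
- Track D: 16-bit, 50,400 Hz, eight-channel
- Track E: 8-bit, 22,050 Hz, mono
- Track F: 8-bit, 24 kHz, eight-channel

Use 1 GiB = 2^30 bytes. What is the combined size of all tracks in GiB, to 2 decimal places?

7.26 GiB

37 minutes 16 seconds = 2,236 s.
Track A: 88,200 × 2,236 × 3 × 2 = 1,183,291,200 bytes.
Track B: 200,000 × 2,236 × 1 × 2 = 894,400,000 bytes.
Track C: 192,000 × 2,236 × 1 × 8 = 3,434,496,000 bytes.
Track D: 50,400 × 2,236 × 2 × 8 = 1,803,110,400 bytes.
Track E: 22,050 × 2,236 × 1 × 1 = 49,303,800 bytes.
Track F: 24,000 × 2,236 × 1 × 8 = 429,312,000 bytes.
Total = 7,793,913,400 bytes = 7.26 GiB.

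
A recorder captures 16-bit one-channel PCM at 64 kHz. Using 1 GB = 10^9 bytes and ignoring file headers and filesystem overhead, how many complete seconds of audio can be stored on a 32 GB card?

250,000 seconds

Uncompressed byte rate = 64,000 × 2 × 1 = 128,000 bytes/s.
Capacity = 32 × 1,000,000,000 = 32,000,000,000 bytes.
32,000,000,000 / 128,000 ≈ 250000 s → 250,000 seconds.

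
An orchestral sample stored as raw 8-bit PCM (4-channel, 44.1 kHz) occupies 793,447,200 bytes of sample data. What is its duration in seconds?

Byte rate = 44,100 × 1 × 4 = 176,400 bytes/s.
Duration = 793,447,200 / 176,400 = 4,498 s.

4,498 seconds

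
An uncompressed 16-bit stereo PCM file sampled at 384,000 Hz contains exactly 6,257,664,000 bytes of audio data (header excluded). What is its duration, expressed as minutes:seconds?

Byte rate = 384,000 × 2 × 2 = 1,536,000 bytes/s.
Duration = 6,257,664,000 / 1,536,000 = 4,074 s.
4,074 s = 67:54.

67:54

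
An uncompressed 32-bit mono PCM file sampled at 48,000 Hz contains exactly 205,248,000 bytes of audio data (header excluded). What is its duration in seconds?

1,069 seconds

Byte rate = 48,000 × 4 × 1 = 192,000 bytes/s.
Duration = 205,248,000 / 192,000 = 1,069 s.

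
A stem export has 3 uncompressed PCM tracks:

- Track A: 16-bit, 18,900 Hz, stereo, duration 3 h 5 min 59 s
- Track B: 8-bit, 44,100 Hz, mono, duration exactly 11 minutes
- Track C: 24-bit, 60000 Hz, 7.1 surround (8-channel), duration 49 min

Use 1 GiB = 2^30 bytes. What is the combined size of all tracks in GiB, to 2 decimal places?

Track A: 3 h 5 min 59 s = 11,159 s; 18,900 × 11,159 × 2 × 2 = 843,620,400 bytes.
Track B: exactly 11 minutes = 660 s; 44,100 × 660 × 1 × 1 = 29,106,000 bytes.
Track C: 49 min = 2,940 s; 60,000 × 2,940 × 3 × 8 = 4,233,600,000 bytes.
Total = 5,106,326,400 bytes = 4.76 GiB.

4.76 GiB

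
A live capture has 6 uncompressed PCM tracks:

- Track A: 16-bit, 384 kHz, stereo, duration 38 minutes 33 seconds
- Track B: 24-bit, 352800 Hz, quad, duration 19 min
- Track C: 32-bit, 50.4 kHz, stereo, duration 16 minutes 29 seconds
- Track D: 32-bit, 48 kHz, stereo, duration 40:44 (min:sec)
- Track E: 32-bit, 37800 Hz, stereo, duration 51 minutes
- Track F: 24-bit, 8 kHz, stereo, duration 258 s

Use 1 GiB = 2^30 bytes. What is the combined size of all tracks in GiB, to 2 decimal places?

9.92 GiB

Track A: 38 minutes 33 seconds = 2,313 s; 384,000 × 2,313 × 2 × 2 = 3,552,768,000 bytes.
Track B: 19 min = 1,140 s; 352,800 × 1,140 × 3 × 4 = 4,826,304,000 bytes.
Track C: 16 minutes 29 seconds = 989 s; 50,400 × 989 × 4 × 2 = 398,764,800 bytes.
Track D: 40:44 (min:sec) = 2,444 s; 48,000 × 2,444 × 4 × 2 = 938,496,000 bytes.
Track E: 51 minutes = 3,060 s; 37,800 × 3,060 × 4 × 2 = 925,344,000 bytes.
Track F: 8,000 × 258 × 3 × 2 = 12,384,000 bytes.
Total = 10,654,060,800 bytes = 9.92 GiB.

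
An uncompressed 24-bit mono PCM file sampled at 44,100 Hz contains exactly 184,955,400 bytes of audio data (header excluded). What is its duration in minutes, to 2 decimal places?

23.30 minutes

Byte rate = 44,100 × 3 × 1 = 132,300 bytes/s.
Duration = 184,955,400 / 132,300 = 1,398 s.
1,398 s / 60 = 23.30 minutes.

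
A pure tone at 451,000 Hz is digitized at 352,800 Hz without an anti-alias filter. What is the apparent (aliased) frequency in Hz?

98,200 Hz

Nyquist = 352,800/2 = 176,400 Hz; 451,000 Hz exceeds it.
Alias = |451,000 − 1×352,800| = |451,000 − 352,800| = 98,200 Hz.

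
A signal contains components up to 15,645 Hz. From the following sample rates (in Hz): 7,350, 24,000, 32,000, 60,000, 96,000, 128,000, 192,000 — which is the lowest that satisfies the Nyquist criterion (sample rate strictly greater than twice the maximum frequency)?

Need sample rate > 2 × 15,645 = 31,290 Hz.
Lowest listed rate above 31,290 Hz is 32,000 Hz.

32,000 Hz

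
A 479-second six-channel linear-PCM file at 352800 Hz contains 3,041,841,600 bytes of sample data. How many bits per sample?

Bytes per sample = 3,041,841,600 / (352,800 × 479 × 6) = 3,041,841,600 / 1,013,947,200 = 3.
Bit depth = 3 × 8 = 24 bits.

24 bits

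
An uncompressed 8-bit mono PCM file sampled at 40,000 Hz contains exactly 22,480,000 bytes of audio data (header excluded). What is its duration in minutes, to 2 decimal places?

Byte rate = 40,000 × 1 × 1 = 40,000 bytes/s.
Duration = 22,480,000 / 40,000 = 562 s.
562 s / 60 = 9.37 minutes.

9.37 minutes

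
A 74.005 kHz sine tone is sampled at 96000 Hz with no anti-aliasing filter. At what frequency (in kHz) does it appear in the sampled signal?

Nyquist = 96,000/2 = 48,000 Hz; 74,005 Hz exceeds it.
Alias = |74,005 − 1×96,000| = |74,005 − 96,000| = 21,995 Hz = 21.995 kHz.

21.995 kHz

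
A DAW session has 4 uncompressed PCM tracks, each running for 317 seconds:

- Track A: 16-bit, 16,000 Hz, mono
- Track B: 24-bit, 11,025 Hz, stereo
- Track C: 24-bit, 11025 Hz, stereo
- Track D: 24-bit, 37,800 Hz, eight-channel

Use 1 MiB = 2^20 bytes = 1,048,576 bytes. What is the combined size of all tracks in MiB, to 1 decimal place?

Track A: 16,000 × 317 × 2 × 1 = 10,144,000 bytes.
Track B: 11,025 × 317 × 3 × 2 = 20,969,550 bytes.
Track C: 11,025 × 317 × 3 × 2 = 20,969,550 bytes.
Track D: 37,800 × 317 × 3 × 8 = 287,582,400 bytes.
Total = 339,665,500 bytes = 323.9 MiB.

323.9 MiB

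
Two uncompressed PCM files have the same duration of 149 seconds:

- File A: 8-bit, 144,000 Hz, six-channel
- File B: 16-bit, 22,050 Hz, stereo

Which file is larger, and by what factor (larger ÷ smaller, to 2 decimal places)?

File A, by a factor of 9.80

File A: 144,000 × 1 × 6 = 864,000 bytes/s.
File B: 22,050 × 2 × 2 = 88,200 bytes/s.
File A is larger; ratio = 128,736,000 / 13,141,800 = 9.80.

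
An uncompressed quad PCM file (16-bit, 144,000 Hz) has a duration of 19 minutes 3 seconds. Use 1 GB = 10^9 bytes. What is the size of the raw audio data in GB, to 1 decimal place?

Duration = 19 minutes 3 seconds = 1,143 s.
Bytes = 144,000 samples/s × 1,143 s × 2 bytes/sample × 4 ch = 1,316,736,000 bytes.
1,316,736,000 / 1,000,000,000 = 1.3 GB.

1.3 GB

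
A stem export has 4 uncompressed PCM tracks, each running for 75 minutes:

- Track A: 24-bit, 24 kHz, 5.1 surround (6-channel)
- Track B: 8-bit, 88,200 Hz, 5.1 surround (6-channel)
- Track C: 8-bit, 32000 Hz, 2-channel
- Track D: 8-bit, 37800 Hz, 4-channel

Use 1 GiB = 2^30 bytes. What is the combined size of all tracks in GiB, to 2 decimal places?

75 minutes = 4,500 s.
Track A: 24,000 × 4,500 × 3 × 6 = 1,944,000,000 bytes.
Track B: 88,200 × 4,500 × 1 × 6 = 2,381,400,000 bytes.
Track C: 32,000 × 4,500 × 1 × 2 = 288,000,000 bytes.
Track D: 37,800 × 4,500 × 1 × 4 = 680,400,000 bytes.
Total = 5,293,800,000 bytes = 4.93 GiB.

4.93 GiB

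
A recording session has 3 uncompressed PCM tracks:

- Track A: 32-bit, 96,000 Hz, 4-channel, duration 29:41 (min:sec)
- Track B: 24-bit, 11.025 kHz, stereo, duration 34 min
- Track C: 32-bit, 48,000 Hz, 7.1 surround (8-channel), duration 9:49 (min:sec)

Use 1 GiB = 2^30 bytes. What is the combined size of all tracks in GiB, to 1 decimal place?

Track A: 29:41 (min:sec) = 1,781 s; 96,000 × 1,781 × 4 × 4 = 2,735,616,000 bytes.
Track B: 34 min = 2,040 s; 11,025 × 2,040 × 3 × 2 = 134,946,000 bytes.
Track C: 9:49 (min:sec) = 589 s; 48,000 × 589 × 4 × 8 = 904,704,000 bytes.
Total = 3,775,266,000 bytes = 3.5 GiB.

3.5 GiB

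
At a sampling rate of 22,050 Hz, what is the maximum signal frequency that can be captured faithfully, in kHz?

11.025 kHz

Nyquist frequency = sample rate / 2 = 22,050 / 2 = 11.025 kHz.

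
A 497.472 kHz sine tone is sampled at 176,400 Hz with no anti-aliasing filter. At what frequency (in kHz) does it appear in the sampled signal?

Nyquist = 176,400/2 = 88,200 Hz; 497,472 Hz exceeds it.
Alias = |497,472 − 3×176,400| = |497,472 − 529,200| = 31,728 Hz = 31.728 kHz.

31.728 kHz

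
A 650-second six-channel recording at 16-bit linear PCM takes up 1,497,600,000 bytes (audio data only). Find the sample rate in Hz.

192,000 Hz

Bytes = sample_rate × seconds × bytes_per_sample × channels.
sample_rate = 1,497,600,000 / (650 × 2 × 6) = 1,497,600,000 / 7,800 = 192,000 Hz.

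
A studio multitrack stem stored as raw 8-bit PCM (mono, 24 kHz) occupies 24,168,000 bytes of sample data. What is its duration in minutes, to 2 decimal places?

Byte rate = 24,000 × 1 × 1 = 24,000 bytes/s.
Duration = 24,168,000 / 24,000 = 1,007 s.
1,007 s / 60 = 16.78 minutes.

16.78 minutes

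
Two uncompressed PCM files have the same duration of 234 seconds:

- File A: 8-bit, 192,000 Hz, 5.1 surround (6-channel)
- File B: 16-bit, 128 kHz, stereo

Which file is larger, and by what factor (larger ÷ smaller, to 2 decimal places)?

File A: 192,000 × 1 × 6 = 1,152,000 bytes/s.
File B: 128,000 × 2 × 2 = 512,000 bytes/s.
File A is larger; ratio = 269,568,000 / 119,808,000 = 2.25.

File A, by a factor of 2.25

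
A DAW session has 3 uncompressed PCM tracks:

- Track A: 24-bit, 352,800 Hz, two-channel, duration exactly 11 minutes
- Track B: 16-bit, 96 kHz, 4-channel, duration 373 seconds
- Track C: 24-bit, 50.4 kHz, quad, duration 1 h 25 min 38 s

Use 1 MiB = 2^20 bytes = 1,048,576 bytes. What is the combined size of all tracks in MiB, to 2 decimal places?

4569.07 MiB

Track A: exactly 11 minutes = 660 s; 352,800 × 660 × 3 × 2 = 1,397,088,000 bytes.
Track B: 96,000 × 373 × 2 × 4 = 286,464,000 bytes.
Track C: 1 h 25 min 38 s = 5,138 s; 50,400 × 5,138 × 3 × 4 = 3,107,462,400 bytes.
Total = 4,791,014,400 bytes = 4569.07 MiB.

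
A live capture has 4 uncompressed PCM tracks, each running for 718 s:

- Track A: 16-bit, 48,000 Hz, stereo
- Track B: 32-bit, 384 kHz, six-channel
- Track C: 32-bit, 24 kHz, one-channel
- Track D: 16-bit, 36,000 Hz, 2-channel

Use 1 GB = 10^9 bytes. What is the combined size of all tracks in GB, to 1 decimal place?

Track A: 48,000 × 718 × 2 × 2 = 137,856,000 bytes.
Track B: 384,000 × 718 × 4 × 6 = 6,617,088,000 bytes.
Track C: 24,000 × 718 × 4 × 1 = 68,928,000 bytes.
Track D: 36,000 × 718 × 2 × 2 = 103,392,000 bytes.
Total = 6,927,264,000 bytes = 6.9 GB.

6.9 GB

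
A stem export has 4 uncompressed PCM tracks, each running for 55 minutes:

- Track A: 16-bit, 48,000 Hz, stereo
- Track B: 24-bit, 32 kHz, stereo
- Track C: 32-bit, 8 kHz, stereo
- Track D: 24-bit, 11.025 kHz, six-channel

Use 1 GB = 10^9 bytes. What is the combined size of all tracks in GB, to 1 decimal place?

2.1 GB

55 minutes = 3,300 s.
Track A: 48,000 × 3,300 × 2 × 2 = 633,600,000 bytes.
Track B: 32,000 × 3,300 × 3 × 2 = 633,600,000 bytes.
Track C: 8,000 × 3,300 × 4 × 2 = 211,200,000 bytes.
Track D: 11,025 × 3,300 × 3 × 6 = 654,885,000 bytes.
Total = 2,133,285,000 bytes = 2.1 GB.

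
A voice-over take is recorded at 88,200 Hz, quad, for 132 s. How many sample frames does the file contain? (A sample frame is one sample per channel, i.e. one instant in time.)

88,200 samples/s × 132 s = 11,642,400 frames.

11,642,400 sample frames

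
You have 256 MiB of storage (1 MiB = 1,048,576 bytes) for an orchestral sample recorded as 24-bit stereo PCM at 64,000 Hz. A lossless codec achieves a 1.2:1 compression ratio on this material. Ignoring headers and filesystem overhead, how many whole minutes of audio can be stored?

Uncompressed byte rate = 64,000 × 3 × 2 = 384,000 bytes/s.
After 1.2:1 compression, effective rate ≈ 320000 bytes/s.
Capacity = 256 × 1,048,576 = 268,435,456 bytes.
268,435,456 / effective rate ≈ 838.86 s → 13 minutes.

13 minutes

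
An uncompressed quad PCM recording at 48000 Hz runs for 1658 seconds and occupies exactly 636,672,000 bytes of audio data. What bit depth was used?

Bytes per sample = 636,672,000 / (48,000 × 1,658 × 4) = 636,672,000 / 318,336,000 = 2.
Bit depth = 2 × 8 = 16 bits.

16 bits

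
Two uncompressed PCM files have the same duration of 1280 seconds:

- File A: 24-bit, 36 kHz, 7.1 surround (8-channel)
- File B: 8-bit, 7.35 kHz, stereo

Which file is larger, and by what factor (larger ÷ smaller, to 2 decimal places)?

File A: 36,000 × 3 × 8 = 864,000 bytes/s.
File B: 7,350 × 1 × 2 = 14,700 bytes/s.
File A is larger; ratio = 1,105,920,000 / 18,816,000 = 58.78.

File A, by a factor of 58.78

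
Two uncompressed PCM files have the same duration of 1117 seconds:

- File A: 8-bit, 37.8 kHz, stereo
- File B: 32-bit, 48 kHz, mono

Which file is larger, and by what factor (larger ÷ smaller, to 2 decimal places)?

File A: 37,800 × 1 × 2 = 75,600 bytes/s.
File B: 48,000 × 4 × 1 = 192,000 bytes/s.
File B is larger; ratio = 214,464,000 / 84,445,200 = 2.54.

File B, by a factor of 2.54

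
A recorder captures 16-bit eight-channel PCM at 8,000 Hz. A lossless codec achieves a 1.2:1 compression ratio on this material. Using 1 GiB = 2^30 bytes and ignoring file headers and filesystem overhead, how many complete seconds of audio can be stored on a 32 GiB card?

322,122 seconds

Uncompressed byte rate = 8,000 × 2 × 8 = 128,000 bytes/s.
After 1.2:1 compression, effective rate ≈ 106666.67 bytes/s.
Capacity = 32 × 1,073,741,824 = 34,359,738,368 bytes.
34,359,738,368 / effective rate ≈ 322122.55 s → 322,122 seconds.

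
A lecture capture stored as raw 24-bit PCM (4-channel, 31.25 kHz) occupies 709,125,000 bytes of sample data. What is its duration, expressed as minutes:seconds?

Byte rate = 31,250 × 3 × 4 = 375,000 bytes/s.
Duration = 709,125,000 / 375,000 = 1,891 s.
1,891 s = 31:31.

31:31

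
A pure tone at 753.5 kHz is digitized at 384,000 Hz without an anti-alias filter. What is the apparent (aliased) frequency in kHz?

14.5 kHz

Nyquist = 384,000/2 = 192,000 Hz; 753,500 Hz exceeds it.
Alias = |753,500 − 2×384,000| = |753,500 − 768,000| = 14,500 Hz = 14.5 kHz.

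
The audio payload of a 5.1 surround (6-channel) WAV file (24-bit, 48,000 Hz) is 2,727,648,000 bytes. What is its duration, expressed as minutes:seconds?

Byte rate = 48,000 × 3 × 6 = 864,000 bytes/s.
Duration = 2,727,648,000 / 864,000 = 3,157 s.
3,157 s = 52:37.

52:37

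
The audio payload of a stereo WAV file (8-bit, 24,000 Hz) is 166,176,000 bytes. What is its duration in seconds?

3,462 seconds

Byte rate = 24,000 × 1 × 2 = 48,000 bytes/s.
Duration = 166,176,000 / 48,000 = 3,462 s.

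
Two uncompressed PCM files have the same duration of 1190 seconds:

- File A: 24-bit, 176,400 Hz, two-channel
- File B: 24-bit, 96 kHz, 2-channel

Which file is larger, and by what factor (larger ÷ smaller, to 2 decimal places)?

File A, by a factor of 1.84

File A: 176,400 × 3 × 2 = 1,058,400 bytes/s.
File B: 96,000 × 3 × 2 = 576,000 bytes/s.
File A is larger; ratio = 1,259,496,000 / 685,440,000 = 1.84.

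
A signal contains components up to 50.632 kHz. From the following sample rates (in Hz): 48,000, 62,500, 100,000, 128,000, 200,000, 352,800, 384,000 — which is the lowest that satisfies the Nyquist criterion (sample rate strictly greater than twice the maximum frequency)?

128,000 Hz

Need sample rate > 2 × 50,632 = 101,264 Hz.
Lowest listed rate above 101,264 Hz is 128,000 Hz.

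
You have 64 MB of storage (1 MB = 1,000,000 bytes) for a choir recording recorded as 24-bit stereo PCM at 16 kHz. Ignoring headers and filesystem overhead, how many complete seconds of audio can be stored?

Uncompressed byte rate = 16,000 × 3 × 2 = 96,000 bytes/s.
Capacity = 64 × 1,000,000 = 64,000,000 bytes.
64,000,000 / 96,000 ≈ 666.67 s → 666 seconds.

666 seconds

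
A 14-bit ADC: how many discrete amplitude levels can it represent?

2^14 = 16,384.

16,384 levels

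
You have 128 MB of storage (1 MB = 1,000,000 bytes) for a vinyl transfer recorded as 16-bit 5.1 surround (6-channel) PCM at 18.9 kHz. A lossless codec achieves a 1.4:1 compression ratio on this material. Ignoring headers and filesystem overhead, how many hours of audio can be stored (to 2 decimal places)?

Uncompressed byte rate = 18,900 × 2 × 6 = 226,800 bytes/s.
After 1.4:1 compression, effective rate ≈ 162000 bytes/s.
Capacity = 128 × 1,000,000 = 128,000,000 bytes.
128,000,000 / effective rate ≈ 790.12 s → 0.22 hours.

0.22 hours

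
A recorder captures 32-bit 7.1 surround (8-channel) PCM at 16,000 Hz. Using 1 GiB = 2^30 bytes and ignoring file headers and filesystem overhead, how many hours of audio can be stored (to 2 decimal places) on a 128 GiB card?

Uncompressed byte rate = 16,000 × 4 × 8 = 512,000 bytes/s.
Capacity = 128 × 1,073,741,824 = 137,438,953,472 bytes.
137,438,953,472 / 512,000 ≈ 268435.46 s → 74.57 hours.

74.57 hours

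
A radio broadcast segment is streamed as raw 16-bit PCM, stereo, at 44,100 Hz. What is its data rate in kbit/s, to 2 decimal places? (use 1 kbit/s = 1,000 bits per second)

1411.20 kbit/s

Bit rate = 44,100 × 16 × 2 = 1,411,200 bits/s.
= 1411.20 kbit/s.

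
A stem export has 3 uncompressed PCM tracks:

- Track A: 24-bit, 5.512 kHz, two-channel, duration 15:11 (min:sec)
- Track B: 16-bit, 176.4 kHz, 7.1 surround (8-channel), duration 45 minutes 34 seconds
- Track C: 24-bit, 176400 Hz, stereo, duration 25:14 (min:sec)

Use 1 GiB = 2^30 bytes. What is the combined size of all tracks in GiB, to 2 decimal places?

Track A: 15:11 (min:sec) = 911 s; 5,512 × 911 × 3 × 2 = 30,128,592 bytes.
Track B: 45 minutes 34 seconds = 2,734 s; 176,400 × 2,734 × 2 × 8 = 7,716,441,600 bytes.
Track C: 25:14 (min:sec) = 1,514 s; 176,400 × 1,514 × 3 × 2 = 1,602,417,600 bytes.
Total = 9,348,987,792 bytes = 8.71 GiB.

8.71 GiB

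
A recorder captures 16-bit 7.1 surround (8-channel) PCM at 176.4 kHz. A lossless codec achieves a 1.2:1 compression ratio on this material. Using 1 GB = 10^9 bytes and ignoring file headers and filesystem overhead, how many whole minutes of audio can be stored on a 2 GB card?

14 minutes

Uncompressed byte rate = 176,400 × 2 × 8 = 2,822,400 bytes/s.
After 1.2:1 compression, effective rate ≈ 2352000 bytes/s.
Capacity = 2 × 1,000,000,000 = 2,000,000,000 bytes.
2,000,000,000 / effective rate ≈ 850.34 s → 14 minutes.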